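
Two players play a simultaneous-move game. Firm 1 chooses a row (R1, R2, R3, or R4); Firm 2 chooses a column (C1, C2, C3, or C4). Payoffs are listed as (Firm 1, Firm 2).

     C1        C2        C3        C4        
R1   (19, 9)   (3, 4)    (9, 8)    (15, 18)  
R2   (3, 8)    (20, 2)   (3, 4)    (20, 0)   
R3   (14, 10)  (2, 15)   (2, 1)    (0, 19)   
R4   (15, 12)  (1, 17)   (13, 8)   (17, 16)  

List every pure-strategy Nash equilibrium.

Check mutual best responses: a cell is a NE iff neither player can gain by unilaterally deviating.
Firm 1's best responses — vs C1: R1 (payoff 19); vs C2: R2 (payoff 20); vs C3: R4 (payoff 13); vs C4: R2 (payoff 20).
Firm 2's best responses — vs R1: C4 (payoff 18); vs R2: C1 (payoff 8); vs R3: C4 (payoff 19); vs R4: C2 (payoff 17).
No cell has both players best-responding. For instance, Firm 1's best reply to C1 is R1, but against R1 Firm 2 prefers C4 over C1.

There is no pure-strategy Nash equilibrium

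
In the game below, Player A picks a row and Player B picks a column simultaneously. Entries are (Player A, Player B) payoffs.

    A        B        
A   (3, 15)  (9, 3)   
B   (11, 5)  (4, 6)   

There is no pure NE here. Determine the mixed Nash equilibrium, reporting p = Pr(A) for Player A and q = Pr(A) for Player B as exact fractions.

p = 1/13, q = 5/13

In a mixed NE each player is indifferent between their pure strategies, so the opponent's mix sets the indifference.
Player B indifferent between A and B: p·15 + (1−p)·5 = p·3 + (1−p)·6 ⟹ 5 + 10p = 6 + (-3)p ⟹ p = 1/13.
Player A indifferent between A and B: q·3 + (1−q)·9 = q·11 + (1−q)·4 ⟹ 9 + (-6)q = 4 + 7q ⟹ q = 5/13.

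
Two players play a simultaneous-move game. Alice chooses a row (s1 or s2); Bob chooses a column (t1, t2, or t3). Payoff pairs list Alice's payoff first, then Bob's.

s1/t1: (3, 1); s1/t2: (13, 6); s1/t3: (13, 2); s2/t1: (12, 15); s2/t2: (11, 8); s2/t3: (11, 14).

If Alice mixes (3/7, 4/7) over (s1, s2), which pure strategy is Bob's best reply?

Compute Bob's expected payoff from each pure strategy against the given mix.
t1: (3/7)·1 + (4/7)·15 = 9
t2: (3/7)·6 + (4/7)·8 = 50/7
t3: (3/7)·2 + (4/7)·14 = 62/7
Highest expected payoff is 9, from t1.

t1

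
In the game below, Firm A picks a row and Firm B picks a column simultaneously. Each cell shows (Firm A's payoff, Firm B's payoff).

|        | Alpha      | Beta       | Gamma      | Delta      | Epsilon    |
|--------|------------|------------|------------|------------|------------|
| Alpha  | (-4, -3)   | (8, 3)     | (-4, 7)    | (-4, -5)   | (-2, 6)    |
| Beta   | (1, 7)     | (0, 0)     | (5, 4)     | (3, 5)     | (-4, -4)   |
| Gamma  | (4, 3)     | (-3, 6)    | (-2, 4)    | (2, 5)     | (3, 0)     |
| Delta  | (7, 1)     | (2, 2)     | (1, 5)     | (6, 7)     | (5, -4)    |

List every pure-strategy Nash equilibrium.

(Delta, Delta)

Find each player's best response to every opponent strategy; NE are the intersections.
Firm A's best responses — vs Alpha: Delta (payoff 7); vs Beta: Alpha (payoff 8); vs Gamma: Beta (payoff 5); vs Delta: Delta (payoff 6); vs Epsilon: Delta (payoff 5).
Firm B's best responses — vs Alpha: Gamma (payoff 7); vs Beta: Alpha (payoff 7); vs Gamma: Beta (payoff 6); vs Delta: Delta (payoff 7).
The only mutual best response is (Delta, Delta); neither player gains by switching there.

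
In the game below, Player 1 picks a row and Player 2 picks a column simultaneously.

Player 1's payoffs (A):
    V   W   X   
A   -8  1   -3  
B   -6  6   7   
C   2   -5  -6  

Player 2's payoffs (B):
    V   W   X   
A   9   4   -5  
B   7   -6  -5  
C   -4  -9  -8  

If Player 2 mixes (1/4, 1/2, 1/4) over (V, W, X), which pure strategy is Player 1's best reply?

B

Compute Player 1's expected payoff from each pure strategy against the given mix.
A: (1/4)·(-8) + (1/2)·1 + (1/4)·(-3) = -9/4
B: (1/4)·(-6) + (1/2)·6 + (1/4)·7 = 13/4
C: (1/4)·2 + (1/2)·(-5) + (1/4)·(-6) = -7/2
Highest expected payoff is 13/4, from B.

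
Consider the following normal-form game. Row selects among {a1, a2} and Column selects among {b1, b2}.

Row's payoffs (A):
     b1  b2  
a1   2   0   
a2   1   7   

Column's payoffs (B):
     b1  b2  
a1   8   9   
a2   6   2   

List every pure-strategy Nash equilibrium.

No pure-strategy Nash equilibrium

Check mutual best responses: a cell is a NE iff neither player can gain by unilaterally deviating.
Row's best responses — vs b1: a1 (payoff 2); vs b2: a2 (payoff 7).
Column's best responses — vs a1: b2 (payoff 9); vs a2: b1 (payoff 6).
No cell has both players best-responding. For instance, Row's best reply to b1 is a1, but against a1 Column prefers b2 over b1.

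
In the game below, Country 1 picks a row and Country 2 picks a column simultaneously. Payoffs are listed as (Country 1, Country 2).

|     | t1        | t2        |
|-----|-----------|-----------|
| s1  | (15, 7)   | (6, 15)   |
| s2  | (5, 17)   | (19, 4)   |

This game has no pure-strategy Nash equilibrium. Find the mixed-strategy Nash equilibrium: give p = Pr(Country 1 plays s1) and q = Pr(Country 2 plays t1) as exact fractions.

p = 13/21, q = 13/23

In a mixed NE each player is indifferent between their pure strategies, so the opponent's mix sets the indifference.
Country 2 indifferent between t1 and t2: p·7 + (1−p)·17 = p·15 + (1−p)·4 ⟹ 17 + (-10)p = 4 + 11p ⟹ p = 13/21.
Country 1 indifferent between s1 and s2: q·15 + (1−q)·6 = q·5 + (1−q)·19 ⟹ 6 + 9q = 19 + (-14)q ⟹ q = 13/23.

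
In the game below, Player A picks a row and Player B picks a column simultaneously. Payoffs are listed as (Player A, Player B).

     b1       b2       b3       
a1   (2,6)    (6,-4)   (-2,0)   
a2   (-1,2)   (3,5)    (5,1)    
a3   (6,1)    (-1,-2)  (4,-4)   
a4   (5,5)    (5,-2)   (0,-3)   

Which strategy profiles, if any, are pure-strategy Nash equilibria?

(a3, b1)

Check mutual best responses: a cell is a NE iff neither player can gain by unilaterally deviating.
Player A's best responses — vs b1: a3 (payoff 6); vs b2: a1 (payoff 6); vs b3: a2 (payoff 5).
Player B's best responses — vs a1: b1 (payoff 6); vs a2: b2 (payoff 5); vs a3: b1 (payoff 1); vs a4: b1 (payoff 5).
The only mutual best response is (a3, b1); neither player gains by switching there.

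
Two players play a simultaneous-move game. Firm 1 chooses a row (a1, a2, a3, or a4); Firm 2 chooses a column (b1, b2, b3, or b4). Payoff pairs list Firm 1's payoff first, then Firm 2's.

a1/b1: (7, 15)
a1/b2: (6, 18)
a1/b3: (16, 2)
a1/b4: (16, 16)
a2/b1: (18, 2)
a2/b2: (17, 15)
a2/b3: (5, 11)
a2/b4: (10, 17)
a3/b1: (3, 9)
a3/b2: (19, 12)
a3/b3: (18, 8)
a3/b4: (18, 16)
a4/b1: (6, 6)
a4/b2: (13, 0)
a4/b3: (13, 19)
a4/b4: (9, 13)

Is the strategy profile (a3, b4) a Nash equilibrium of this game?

Holding Firm 2 at b4: Firm 1 gets 18 from a3, versus 16 from a1, 10 from a2, 9 from a4. No profitable deviation for Firm 1.
Holding Firm 1 at a3: Firm 2 gets 16 from b4, versus 9 from b1, 12 from b2, 8 from b3. No profitable deviation for Firm 2 either.

Yes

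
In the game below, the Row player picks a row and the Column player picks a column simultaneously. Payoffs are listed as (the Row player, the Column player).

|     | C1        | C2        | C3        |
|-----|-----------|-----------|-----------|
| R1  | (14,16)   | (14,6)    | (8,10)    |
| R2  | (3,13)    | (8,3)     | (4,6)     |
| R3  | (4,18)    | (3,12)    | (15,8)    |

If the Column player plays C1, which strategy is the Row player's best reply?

R1

With the Column player fixed at C1, the Row player's payoffs are: R1 → 14, R2 → 3, R3 → 4.
The maximum is 14, achieved by R1.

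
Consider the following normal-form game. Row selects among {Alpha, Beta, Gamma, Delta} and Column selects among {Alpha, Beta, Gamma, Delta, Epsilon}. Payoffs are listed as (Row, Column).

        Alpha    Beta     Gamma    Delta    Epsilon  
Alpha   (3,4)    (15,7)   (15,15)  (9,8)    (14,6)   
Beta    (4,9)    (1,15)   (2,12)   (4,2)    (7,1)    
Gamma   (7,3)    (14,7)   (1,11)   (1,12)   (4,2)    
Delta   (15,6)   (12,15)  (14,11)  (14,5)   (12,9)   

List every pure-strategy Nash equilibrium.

Check mutual best responses: a cell is a NE iff neither player can gain by unilaterally deviating.
Row's best responses — vs Alpha: Delta (payoff 15); vs Beta: Alpha (payoff 15); vs Gamma: Alpha (payoff 15); vs Delta: Delta (payoff 14); vs Epsilon: Alpha (payoff 14).
Column's best responses — vs Alpha: Gamma (payoff 15); vs Beta: Beta (payoff 15); vs Gamma: Delta (payoff 12); vs Delta: Beta (payoff 15).
The only mutual best response is (Alpha, Gamma); neither player gains by switching there.

(Alpha, Gamma)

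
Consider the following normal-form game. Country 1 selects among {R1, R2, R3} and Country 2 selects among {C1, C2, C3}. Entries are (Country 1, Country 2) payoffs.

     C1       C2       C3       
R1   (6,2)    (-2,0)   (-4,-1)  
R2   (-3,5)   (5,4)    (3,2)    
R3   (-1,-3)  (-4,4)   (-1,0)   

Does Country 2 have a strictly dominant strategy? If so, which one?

Check whether one of Country 2's strategies beats all alternatives regardless of what the opponent does.
C1 is not dominant: against R3, C2 gives 4 > -3.
C2 is not dominant: against R1, C1 gives 2 > 0.
C3 is not dominant: against R1, C1 gives 2 > -1.
No single strategy is best against every opponent action.

No strictly dominant strategy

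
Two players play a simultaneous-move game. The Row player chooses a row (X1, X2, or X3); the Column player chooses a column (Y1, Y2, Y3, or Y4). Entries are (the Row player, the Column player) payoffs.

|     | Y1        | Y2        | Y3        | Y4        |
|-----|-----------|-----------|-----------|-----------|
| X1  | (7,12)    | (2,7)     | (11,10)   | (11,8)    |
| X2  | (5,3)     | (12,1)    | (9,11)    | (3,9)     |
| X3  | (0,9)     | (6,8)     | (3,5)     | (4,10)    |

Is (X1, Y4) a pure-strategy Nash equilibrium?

No

Holding the Column player at Y4: the Row player gets 11 from X1, versus 3 from X2, 4 from X3. No profitable deviation for the Row player.
Holding the Row player at X1: the Column player gets 8 from Y4 but could get 12 by switching to Y1. The Column player has a profitable deviation.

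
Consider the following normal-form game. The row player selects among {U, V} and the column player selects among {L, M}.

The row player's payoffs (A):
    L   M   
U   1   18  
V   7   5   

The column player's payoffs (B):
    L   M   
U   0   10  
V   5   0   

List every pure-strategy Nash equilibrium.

(U, M) and (V, L)

Check mutual best responses: a cell is a NE iff neither player can gain by unilaterally deviating.
The row player's best responses — vs L: V (payoff 7); vs M: U (payoff 18).
The column player's best responses — vs U: M (payoff 10); vs V: L (payoff 5).
Mutual best responses occur at (U, M) and (V, L); at each, neither player gains by switching.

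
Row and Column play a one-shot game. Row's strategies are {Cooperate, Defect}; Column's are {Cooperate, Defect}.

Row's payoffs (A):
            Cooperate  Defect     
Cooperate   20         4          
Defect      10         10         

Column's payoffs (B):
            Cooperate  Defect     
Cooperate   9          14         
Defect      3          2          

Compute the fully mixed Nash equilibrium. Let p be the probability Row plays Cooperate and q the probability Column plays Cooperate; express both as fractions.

p = 1/6, q = 3/8

Each player's mixing probability is pinned down by making the *other* player indifferent.
Column indifferent between Cooperate and Defect: p·9 + (1−p)·3 = p·14 + (1−p)·2 ⟹ 3 + 6p = 2 + 12p ⟹ p = 1/6.
Row indifferent between Cooperate and Defect: q·20 + (1−q)·4 = q·10 + (1−q)·10 ⟹ 4 + 16q = 10 + 0q ⟹ q = 3/8.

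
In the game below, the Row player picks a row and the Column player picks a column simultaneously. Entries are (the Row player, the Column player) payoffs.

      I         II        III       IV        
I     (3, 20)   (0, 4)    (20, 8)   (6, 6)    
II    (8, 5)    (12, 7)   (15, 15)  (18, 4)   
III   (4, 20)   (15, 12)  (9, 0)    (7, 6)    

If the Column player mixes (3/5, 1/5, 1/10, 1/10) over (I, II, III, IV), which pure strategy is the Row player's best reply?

The Row player's best reply maximizes expected payoff against the mix.
I: (3/5)·3 + (1/5)·0 + (1/10)·20 + (1/10)·6 = 22/5
II: (3/5)·8 + (1/5)·12 + (1/10)·15 + (1/10)·18 = 21/2
III: (3/5)·4 + (1/5)·15 + (1/10)·9 + (1/10)·7 = 7
Highest expected payoff is 21/2, from II.

II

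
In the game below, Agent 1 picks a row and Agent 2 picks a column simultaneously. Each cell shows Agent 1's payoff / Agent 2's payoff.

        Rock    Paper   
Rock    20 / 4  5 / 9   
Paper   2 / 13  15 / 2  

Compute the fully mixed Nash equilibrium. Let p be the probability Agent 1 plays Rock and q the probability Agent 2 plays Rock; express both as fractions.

In a mixed NE each player is indifferent between their pure strategies, so the opponent's mix sets the indifference.
Agent 2 indifferent between Rock and Paper: p·4 + (1−p)·13 = p·9 + (1−p)·2 ⟹ 13 + (-9)p = 2 + 7p ⟹ p = 11/16.
Agent 1 indifferent between Rock and Paper: q·20 + (1−q)·5 = q·2 + (1−q)·15 ⟹ 5 + 15q = 15 + (-13)q ⟹ q = 5/14.

p = 11/16, q = 5/14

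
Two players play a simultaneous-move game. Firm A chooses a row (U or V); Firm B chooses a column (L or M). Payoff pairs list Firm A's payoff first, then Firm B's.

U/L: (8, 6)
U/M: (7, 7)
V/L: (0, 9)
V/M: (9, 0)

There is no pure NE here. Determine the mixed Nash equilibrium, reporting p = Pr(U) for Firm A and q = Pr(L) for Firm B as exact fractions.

p = 9/10, q = 1/5

In a mixed NE each player is indifferent between their pure strategies, so the opponent's mix sets the indifference.
Firm B indifferent between L and M: p·6 + (1−p)·9 = p·7 + (1−p)·0 ⟹ 9 + (-3)p = 0 + 7p ⟹ p = 9/10.
Firm A indifferent between U and V: q·8 + (1−q)·7 = q·0 + (1−q)·9 ⟹ 7 + 1q = 9 + (-9)q ⟹ q = 1/5.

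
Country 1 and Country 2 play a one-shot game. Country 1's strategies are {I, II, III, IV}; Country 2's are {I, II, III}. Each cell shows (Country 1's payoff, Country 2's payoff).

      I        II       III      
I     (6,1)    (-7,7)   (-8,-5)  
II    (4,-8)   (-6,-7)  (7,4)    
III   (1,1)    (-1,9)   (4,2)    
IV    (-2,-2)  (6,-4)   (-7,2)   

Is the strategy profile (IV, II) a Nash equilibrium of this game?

No

Holding Country 2 at II: Country 1 gets 6 from IV, versus -7 from I, -6 from II, -1 from III. No profitable deviation for Country 1.
Holding Country 1 at IV: Country 2 gets -4 from II but could get 2 by switching to III. Country 2 has a profitable deviation.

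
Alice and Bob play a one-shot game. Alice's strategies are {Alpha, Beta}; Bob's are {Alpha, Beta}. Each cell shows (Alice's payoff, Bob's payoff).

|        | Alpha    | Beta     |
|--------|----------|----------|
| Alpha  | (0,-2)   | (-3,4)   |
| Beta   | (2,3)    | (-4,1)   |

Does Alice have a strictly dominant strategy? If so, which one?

A strategy is strictly dominant if it gives Alice a strictly higher payoff than every other strategy, against every choice by the opponent.
Alpha is not dominant: against Alpha, Beta gives 2 > 0.
Beta is not dominant: against Beta, Alpha gives -3 > -4.
No single strategy is best against every opponent action.

No strictly dominant strategy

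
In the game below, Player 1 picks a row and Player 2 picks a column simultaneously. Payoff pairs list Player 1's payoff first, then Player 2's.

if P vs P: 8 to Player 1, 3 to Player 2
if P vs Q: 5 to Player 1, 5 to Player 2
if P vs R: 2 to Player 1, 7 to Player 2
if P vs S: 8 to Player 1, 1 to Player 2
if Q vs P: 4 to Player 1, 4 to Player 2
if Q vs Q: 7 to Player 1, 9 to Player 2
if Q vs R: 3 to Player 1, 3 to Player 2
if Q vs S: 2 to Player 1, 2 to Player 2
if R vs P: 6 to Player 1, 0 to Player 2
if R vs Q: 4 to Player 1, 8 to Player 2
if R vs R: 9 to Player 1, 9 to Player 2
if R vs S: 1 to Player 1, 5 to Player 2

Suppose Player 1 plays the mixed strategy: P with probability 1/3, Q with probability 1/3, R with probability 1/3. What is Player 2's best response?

Q

Compute Player 2's expected payoff from each pure strategy against the given mix.
P: (1/3)·3 + (1/3)·4 + (1/3)·0 = 7/3
Q: (1/3)·5 + (1/3)·9 + (1/3)·8 = 22/3
R: (1/3)·7 + (1/3)·3 + (1/3)·9 = 19/3
S: (1/3)·1 + (1/3)·2 + (1/3)·5 = 8/3
Highest expected payoff is 22/3, from Q.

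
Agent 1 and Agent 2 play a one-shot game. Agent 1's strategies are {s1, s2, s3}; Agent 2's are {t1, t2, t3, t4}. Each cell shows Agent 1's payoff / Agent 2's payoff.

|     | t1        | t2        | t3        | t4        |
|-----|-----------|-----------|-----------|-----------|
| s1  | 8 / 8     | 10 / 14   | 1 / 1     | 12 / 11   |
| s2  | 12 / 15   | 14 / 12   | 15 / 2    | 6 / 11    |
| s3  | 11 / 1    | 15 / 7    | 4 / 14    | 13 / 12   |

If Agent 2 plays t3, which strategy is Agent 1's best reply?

s2

With Agent 2 fixed at t3, Agent 1's payoffs are: s1 → 1, s2 → 15, s3 → 4.
The maximum is 15, achieved by s2.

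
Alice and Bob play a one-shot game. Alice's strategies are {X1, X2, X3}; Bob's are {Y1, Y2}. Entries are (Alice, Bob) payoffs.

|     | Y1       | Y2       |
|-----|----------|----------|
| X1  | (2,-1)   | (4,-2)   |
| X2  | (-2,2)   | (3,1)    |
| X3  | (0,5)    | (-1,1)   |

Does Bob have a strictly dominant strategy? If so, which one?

Check whether one of Bob's strategies beats all alternatives regardless of what the opponent does.
Y1 strictly dominates: vs X1: -1 > -2; vs X2: 2 > 1; vs X3: 5 > 1.

Y1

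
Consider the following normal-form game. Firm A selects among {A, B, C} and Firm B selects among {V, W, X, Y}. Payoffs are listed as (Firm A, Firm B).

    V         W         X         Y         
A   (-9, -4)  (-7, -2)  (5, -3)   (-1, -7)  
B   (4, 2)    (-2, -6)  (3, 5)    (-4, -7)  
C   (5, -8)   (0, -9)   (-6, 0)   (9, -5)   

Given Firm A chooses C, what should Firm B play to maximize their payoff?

With Firm A fixed at C, Firm B's payoffs are: V → -8, W → -9, X → 0, Y → -5.
The maximum is 0, achieved by X.

X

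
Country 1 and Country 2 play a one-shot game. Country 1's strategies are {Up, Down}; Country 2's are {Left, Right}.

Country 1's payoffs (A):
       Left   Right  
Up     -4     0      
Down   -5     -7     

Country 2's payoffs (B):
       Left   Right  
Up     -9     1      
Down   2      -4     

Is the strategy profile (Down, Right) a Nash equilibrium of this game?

Holding Country 2 at Right: Country 1 gets -7 from Down but could get 0 by switching to Up. Country 1 has a profitable deviation.

No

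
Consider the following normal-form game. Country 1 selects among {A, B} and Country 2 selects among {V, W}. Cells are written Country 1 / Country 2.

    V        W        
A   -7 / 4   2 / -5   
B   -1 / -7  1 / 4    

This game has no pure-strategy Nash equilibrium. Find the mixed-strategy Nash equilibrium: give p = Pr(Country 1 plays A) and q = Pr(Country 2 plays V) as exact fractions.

p = 11/20, q = 1/7

Each player's mixing probability is pinned down by making the *other* player indifferent.
Country 2 indifferent between V and W: p·4 + (1−p)·(-7) = p·(-5) + (1−p)·4 ⟹ (-7) + 11p = 4 + (-9)p ⟹ p = 11/20.
Country 1 indifferent between A and B: q·(-7) + (1−q)·2 = q·(-1) + (1−q)·1 ⟹ 2 + (-9)q = 1 + (-2)q ⟹ q = 1/7.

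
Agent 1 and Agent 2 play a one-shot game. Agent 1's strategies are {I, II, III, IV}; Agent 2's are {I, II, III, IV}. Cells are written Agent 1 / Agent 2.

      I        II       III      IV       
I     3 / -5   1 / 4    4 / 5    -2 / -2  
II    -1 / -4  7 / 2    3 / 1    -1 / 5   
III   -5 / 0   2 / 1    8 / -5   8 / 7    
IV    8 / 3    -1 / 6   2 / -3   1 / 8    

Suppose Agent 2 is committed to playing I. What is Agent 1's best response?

IV

With Agent 2 fixed at I, Agent 1's payoffs are: I → 3, II → -1, III → -5, IV → 8.
The maximum is 8, achieved by IV.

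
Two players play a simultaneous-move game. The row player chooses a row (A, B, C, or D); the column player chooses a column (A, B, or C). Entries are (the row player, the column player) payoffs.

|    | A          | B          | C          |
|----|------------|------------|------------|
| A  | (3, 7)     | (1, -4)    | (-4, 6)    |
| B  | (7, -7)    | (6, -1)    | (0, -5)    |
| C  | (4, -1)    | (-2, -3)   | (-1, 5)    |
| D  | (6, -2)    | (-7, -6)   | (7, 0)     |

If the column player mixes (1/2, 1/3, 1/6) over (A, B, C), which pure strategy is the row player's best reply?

Compute the row player's expected payoff from each pure strategy against the given mix.
A: (1/2)·3 + (1/3)·1 + (1/6)·(-4) = 7/6
B: (1/2)·7 + (1/3)·6 + (1/6)·0 = 11/2
C: (1/2)·4 + (1/3)·(-2) + (1/6)·(-1) = 7/6
D: (1/2)·6 + (1/3)·(-7) + (1/6)·7 = 11/6
Highest expected payoff is 11/2, from B.

B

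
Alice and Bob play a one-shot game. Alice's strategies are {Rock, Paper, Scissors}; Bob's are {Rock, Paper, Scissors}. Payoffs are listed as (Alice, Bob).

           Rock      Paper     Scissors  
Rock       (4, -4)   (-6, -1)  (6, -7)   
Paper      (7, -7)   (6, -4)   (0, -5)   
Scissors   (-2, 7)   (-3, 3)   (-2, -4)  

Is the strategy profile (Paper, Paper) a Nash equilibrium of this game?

Yes

Holding Bob at Paper: Alice gets 6 from Paper, versus -6 from Rock, -3 from Scissors. No profitable deviation for Alice.
Holding Alice at Paper: Bob gets -4 from Paper, versus -7 from Rock, -5 from Scissors. No profitable deviation for Bob either.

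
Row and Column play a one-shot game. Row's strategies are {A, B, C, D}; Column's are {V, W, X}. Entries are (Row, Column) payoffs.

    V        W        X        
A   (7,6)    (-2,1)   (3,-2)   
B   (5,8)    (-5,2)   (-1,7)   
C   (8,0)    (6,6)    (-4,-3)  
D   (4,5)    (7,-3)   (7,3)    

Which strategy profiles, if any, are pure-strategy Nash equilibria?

Check mutual best responses: a cell is a NE iff neither player can gain by unilaterally deviating.
Row's best responses — vs V: C (payoff 8); vs W: D (payoff 7); vs X: D (payoff 7).
Column's best responses — vs A: V (payoff 6); vs B: V (payoff 8); vs C: W (payoff 6); vs D: V (payoff 5).
No cell has both players best-responding. For instance, Row's best reply to X is D, but against D Column prefers V over X.

None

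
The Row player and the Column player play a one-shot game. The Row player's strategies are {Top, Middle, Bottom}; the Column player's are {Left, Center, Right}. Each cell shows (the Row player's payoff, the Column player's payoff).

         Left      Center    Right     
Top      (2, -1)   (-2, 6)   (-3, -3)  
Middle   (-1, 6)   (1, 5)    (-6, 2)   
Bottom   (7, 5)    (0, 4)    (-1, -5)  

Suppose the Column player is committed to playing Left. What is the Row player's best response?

With the Column player fixed at Left, the Row player's payoffs are: Top → 2, Middle → -1, Bottom → 7.
The maximum is 7, achieved by Bottom.

Bottom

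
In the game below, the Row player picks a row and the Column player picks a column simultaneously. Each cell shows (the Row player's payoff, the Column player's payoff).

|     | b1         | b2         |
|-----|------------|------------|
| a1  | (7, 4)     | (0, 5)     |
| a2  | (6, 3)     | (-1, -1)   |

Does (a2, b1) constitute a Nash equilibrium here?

No

Holding the Column player at b1: the Row player gets 6 from a2 but could get 7 by switching to a1. The Row player has a profitable deviation.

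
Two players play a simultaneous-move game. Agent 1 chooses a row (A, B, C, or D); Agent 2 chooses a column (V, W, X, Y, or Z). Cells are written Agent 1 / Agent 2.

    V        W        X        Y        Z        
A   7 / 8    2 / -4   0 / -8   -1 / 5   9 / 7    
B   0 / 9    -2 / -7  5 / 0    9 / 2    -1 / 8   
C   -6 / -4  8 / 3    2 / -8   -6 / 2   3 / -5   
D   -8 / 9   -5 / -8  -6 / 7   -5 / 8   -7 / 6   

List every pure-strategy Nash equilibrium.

(A, V) and (C, W)

Check mutual best responses: a cell is a NE iff neither player can gain by unilaterally deviating.
Agent 1's best responses — vs V: A (payoff 7); vs W: C (payoff 8); vs X: B (payoff 5); vs Y: B (payoff 9); vs Z: A (payoff 9).
Agent 2's best responses — vs A: V (payoff 8); vs B: V (payoff 9); vs C: W (payoff 3); vs D: V (payoff 9).
Mutual best responses occur at (A, V) and (C, W); at each, neither player gains by switching.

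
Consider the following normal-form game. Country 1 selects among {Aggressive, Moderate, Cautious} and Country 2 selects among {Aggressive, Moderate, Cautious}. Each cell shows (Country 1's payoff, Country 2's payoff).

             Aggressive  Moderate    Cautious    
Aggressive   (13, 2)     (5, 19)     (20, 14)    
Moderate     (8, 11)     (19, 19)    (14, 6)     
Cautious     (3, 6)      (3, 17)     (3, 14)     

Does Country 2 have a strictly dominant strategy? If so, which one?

Moderate

A strategy is strictly dominant if it gives Country 2 a strictly higher payoff than every other strategy, against every choice by the opponent.
Moderate strictly dominates: vs Aggressive: 19 > each of {2, 14}; vs Moderate: 19 > each of {11, 6}; vs Cautious: 17 > each of {6, 14}.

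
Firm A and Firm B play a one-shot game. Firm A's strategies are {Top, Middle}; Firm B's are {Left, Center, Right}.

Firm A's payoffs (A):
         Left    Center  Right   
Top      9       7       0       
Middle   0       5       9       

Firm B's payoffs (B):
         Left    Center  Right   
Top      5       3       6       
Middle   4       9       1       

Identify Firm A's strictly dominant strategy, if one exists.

Check whether one of Firm A's strategies beats all alternatives regardless of what the opponent does.
Top is not dominant: against Right, Middle gives 9 > 0.
Middle is not dominant: against Left, Top gives 9 > 0.
No single strategy is best against every opponent action.

None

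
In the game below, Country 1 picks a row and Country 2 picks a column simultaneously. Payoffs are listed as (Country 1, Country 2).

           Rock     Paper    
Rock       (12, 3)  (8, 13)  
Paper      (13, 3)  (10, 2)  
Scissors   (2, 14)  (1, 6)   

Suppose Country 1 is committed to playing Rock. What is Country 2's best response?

Paper

With Country 1 fixed at Rock, Country 2's payoffs are: Rock → 3, Paper → 13.
The maximum is 13, achieved by Paper.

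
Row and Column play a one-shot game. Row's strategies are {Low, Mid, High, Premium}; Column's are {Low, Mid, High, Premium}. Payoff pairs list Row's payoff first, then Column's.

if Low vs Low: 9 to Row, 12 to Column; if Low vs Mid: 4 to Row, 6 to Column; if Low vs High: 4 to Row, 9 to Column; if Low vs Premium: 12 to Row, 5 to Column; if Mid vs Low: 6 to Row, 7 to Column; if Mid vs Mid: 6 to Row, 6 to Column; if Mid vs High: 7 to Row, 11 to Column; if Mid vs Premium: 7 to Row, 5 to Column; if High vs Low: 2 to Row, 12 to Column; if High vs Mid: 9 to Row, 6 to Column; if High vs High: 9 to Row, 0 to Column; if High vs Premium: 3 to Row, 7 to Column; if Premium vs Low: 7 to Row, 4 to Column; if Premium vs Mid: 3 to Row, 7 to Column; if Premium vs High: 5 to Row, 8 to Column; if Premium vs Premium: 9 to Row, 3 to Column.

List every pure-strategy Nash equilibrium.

(Low, Low)

Find each player's best response to every opponent strategy; NE are the intersections.
Row's best responses — vs Low: Low (payoff 9); vs Mid: High (payoff 9); vs High: High (payoff 9); vs Premium: Low (payoff 12).
Column's best responses — vs Low: Low (payoff 12); vs Mid: High (payoff 11); vs High: Low (payoff 12); vs Premium: High (payoff 8).
The only mutual best response is (Low, Low); neither player gains by switching there.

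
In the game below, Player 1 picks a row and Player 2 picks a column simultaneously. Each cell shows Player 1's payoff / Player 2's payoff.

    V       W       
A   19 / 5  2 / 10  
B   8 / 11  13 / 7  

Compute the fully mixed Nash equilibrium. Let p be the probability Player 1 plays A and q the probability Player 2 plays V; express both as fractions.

p = 4/9, q = 1/2

In a mixed NE each player is indifferent between their pure strategies, so the opponent's mix sets the indifference.
Player 2 indifferent between V and W: p·5 + (1−p)·11 = p·10 + (1−p)·7 ⟹ 11 + (-6)p = 7 + 3p ⟹ p = 4/9.
Player 1 indifferent between A and B: q·19 + (1−q)·2 = q·8 + (1−q)·13 ⟹ 2 + 17q = 13 + (-5)q ⟹ q = 1/2.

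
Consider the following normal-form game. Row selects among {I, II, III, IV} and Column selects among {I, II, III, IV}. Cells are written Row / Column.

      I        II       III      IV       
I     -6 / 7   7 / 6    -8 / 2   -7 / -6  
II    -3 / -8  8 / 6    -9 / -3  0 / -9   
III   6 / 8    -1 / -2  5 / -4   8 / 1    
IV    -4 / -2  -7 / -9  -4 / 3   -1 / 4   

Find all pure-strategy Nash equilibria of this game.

(II, II) and (III, I)

Find each player's best response to every opponent strategy; NE are the intersections.
Row's best responses — vs I: III (payoff 6); vs II: II (payoff 8); vs III: III (payoff 5); vs IV: III (payoff 8).
Column's best responses — vs I: I (payoff 7); vs II: II (payoff 6); vs III: I (payoff 8); vs IV: IV (payoff 4).
Mutual best responses occur at (II, II) and (III, I); at each, neither player gains by switching.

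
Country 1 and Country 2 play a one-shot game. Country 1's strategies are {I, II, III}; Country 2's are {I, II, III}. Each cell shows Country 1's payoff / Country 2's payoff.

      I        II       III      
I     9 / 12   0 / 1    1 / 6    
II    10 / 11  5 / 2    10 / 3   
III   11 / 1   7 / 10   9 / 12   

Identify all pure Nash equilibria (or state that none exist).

Find each player's best response to every opponent strategy; NE are the intersections.
Country 1's best responses — vs I: III (payoff 11); vs II: III (payoff 7); vs III: II (payoff 10).
Country 2's best responses — vs I: I (payoff 12); vs II: I (payoff 11); vs III: III (payoff 12).
No cell has both players best-responding. For instance, Country 1's best reply to II is III, but against III Country 2 prefers III over II.

None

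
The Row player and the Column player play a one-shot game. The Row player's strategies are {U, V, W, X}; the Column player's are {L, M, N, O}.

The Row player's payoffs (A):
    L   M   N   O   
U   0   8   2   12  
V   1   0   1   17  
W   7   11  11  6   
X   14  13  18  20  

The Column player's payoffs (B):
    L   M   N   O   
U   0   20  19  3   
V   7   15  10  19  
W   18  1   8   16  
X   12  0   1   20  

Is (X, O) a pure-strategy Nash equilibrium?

Yes

Holding the Column player at O: the Row player gets 20 from X, versus 12 from U, 17 from V, 6 from W. No profitable deviation for the Row player.
Holding the Row player at X: the Column player gets 20 from O, versus 12 from L, 0 from M, 1 from N. No profitable deviation for the Column player either.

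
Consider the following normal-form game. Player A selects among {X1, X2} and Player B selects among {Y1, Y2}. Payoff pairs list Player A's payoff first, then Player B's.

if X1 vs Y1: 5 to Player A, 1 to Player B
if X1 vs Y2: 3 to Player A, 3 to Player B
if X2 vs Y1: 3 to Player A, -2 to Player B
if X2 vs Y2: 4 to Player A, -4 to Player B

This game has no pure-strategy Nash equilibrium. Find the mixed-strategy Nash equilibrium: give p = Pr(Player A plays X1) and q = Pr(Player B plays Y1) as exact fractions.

In a mixed NE each player is indifferent between their pure strategies, so the opponent's mix sets the indifference.
Player B indifferent between Y1 and Y2: p·1 + (1−p)·(-2) = p·3 + (1−p)·(-4) ⟹ (-2) + 3p = (-4) + 7p ⟹ p = 1/2.
Player A indifferent between X1 and X2: q·5 + (1−q)·3 = q·3 + (1−q)·4 ⟹ 3 + 2q = 4 + (-1)q ⟹ q = 1/3.

p = 1/2, q = 1/3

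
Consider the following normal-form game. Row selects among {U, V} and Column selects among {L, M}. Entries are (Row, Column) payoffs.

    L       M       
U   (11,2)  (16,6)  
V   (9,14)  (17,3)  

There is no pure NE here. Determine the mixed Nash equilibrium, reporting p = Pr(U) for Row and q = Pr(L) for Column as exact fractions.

p = 11/15, q = 1/3

Each player's mixing probability is pinned down by making the *other* player indifferent.
Column indifferent between L and M: p·2 + (1−p)·14 = p·6 + (1−p)·3 ⟹ 14 + (-12)p = 3 + 3p ⟹ p = 11/15.
Row indifferent between U and V: q·11 + (1−q)·16 = q·9 + (1−q)·17 ⟹ 16 + (-5)q = 17 + (-8)q ⟹ q = 1/3.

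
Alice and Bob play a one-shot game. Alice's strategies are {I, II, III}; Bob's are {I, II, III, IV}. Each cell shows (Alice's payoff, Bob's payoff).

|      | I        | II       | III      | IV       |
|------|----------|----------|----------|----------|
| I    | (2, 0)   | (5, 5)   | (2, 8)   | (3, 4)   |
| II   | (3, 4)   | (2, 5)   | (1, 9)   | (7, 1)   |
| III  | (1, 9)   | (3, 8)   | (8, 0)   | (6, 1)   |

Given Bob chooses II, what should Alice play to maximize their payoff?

I

With Bob fixed at II, Alice's payoffs are: I → 5, II → 2, III → 3.
The maximum is 5, achieved by I.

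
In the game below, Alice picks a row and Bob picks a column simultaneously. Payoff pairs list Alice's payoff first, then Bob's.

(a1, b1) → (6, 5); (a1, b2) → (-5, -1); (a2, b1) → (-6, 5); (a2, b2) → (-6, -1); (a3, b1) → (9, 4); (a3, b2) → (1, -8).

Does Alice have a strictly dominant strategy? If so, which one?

A strategy is strictly dominant if it gives Alice a strictly higher payoff than every other strategy, against every choice by the opponent.
a3 strictly dominates: vs b1: 9 > each of {6, -6}; vs b2: 1 > each of {-5, -6}.

a3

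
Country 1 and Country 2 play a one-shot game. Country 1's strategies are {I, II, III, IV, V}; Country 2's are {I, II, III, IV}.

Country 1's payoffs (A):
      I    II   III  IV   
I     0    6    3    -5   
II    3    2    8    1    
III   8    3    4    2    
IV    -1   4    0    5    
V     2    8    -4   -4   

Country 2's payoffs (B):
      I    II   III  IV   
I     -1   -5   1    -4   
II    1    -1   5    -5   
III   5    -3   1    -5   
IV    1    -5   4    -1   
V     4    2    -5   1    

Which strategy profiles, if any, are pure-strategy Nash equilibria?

(II, III) and (III, I)

Check mutual best responses: a cell is a NE iff neither player can gain by unilaterally deviating.
Country 1's best responses — vs I: III (payoff 8); vs II: V (payoff 8); vs III: II (payoff 8); vs IV: IV (payoff 5).
Country 2's best responses — vs I: III (payoff 1); vs II: III (payoff 5); vs III: I (payoff 5); vs IV: III (payoff 4); vs V: I (payoff 4).
Mutual best responses occur at (II, III) and (III, I); at each, neither player gains by switching.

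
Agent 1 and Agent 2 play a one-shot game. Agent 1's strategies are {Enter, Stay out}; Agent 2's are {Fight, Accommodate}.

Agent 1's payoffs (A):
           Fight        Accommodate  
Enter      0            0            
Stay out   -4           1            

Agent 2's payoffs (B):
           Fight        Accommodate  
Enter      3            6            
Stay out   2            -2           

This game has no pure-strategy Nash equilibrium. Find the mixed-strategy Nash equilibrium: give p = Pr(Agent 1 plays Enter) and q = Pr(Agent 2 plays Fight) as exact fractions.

p = 4/7, q = 1/5

Each player's mixing probability is pinned down by making the *other* player indifferent.
Agent 2 indifferent between Fight and Accommodate: p·3 + (1−p)·2 = p·6 + (1−p)·(-2) ⟹ 2 + 1p = (-2) + 8p ⟹ p = 4/7.
Agent 1 indifferent between Enter and Stay out: q·0 + (1−q)·0 = q·(-4) + (1−q)·1 ⟹ 0 + 0q = 1 + (-5)q ⟹ q = 1/5.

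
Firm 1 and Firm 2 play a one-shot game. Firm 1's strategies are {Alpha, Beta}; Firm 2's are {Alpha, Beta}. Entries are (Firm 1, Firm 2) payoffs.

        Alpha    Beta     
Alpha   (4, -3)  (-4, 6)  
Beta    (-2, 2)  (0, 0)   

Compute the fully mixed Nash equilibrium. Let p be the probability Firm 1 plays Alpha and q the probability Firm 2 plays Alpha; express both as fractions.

p = 2/11, q = 2/5

In a mixed NE each player is indifferent between their pure strategies, so the opponent's mix sets the indifference.
Firm 2 indifferent between Alpha and Beta: p·(-3) + (1−p)·2 = p·6 + (1−p)·0 ⟹ 2 + (-5)p = 0 + 6p ⟹ p = 2/11.
Firm 1 indifferent between Alpha and Beta: q·4 + (1−q)·(-4) = q·(-2) + (1−q)·0 ⟹ (-4) + 8q = 0 + (-2)q ⟹ q = 2/5.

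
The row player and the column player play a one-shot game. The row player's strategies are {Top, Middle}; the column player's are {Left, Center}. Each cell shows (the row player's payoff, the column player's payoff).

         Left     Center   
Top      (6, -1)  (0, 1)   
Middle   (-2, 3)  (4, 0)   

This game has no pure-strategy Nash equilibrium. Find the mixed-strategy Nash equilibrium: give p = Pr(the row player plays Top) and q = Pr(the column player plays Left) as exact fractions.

In a mixed NE each player is indifferent between their pure strategies, so the opponent's mix sets the indifference.
The column player indifferent between Left and Center: p·(-1) + (1−p)·3 = p·1 + (1−p)·0 ⟹ 3 + (-4)p = 0 + 1p ⟹ p = 3/5.
The row player indifferent between Top and Middle: q·6 + (1−q)·0 = q·(-2) + (1−q)·4 ⟹ 0 + 6q = 4 + (-6)q ⟹ q = 1/3.

p = 3/5, q = 1/3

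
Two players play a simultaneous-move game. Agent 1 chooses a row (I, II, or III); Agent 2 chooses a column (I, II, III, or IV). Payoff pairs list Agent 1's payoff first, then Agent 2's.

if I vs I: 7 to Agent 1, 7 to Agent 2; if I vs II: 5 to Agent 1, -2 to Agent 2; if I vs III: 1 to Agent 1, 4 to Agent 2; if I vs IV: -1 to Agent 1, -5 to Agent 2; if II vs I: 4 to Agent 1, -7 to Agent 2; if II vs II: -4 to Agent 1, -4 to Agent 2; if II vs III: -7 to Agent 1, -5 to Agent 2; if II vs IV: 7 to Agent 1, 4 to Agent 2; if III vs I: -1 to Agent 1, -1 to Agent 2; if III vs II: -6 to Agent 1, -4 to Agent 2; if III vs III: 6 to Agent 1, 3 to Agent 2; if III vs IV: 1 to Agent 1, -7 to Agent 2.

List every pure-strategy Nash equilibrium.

A profile is a Nash equilibrium when each player is best-responding to the other.
Agent 1's best responses — vs I: I (payoff 7); vs II: I (payoff 5); vs III: III (payoff 6); vs IV: II (payoff 7).
Agent 2's best responses — vs I: I (payoff 7); vs II: IV (payoff 4); vs III: III (payoff 3).
Mutual best responses occur at (I, I), (II, IV), and (III, III); at each, neither player gains by switching.

(I, I), (II, IV), and (III, III)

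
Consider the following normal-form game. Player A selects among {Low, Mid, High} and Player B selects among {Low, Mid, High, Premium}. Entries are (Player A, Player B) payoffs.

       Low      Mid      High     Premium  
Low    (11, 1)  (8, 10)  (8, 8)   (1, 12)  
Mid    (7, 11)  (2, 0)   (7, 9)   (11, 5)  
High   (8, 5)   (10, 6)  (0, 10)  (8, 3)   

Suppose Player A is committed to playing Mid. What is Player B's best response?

With Player A fixed at Mid, Player B's payoffs are: Low → 11, Mid → 0, High → 9, Premium → 5.
The maximum is 11, achieved by Low.

Low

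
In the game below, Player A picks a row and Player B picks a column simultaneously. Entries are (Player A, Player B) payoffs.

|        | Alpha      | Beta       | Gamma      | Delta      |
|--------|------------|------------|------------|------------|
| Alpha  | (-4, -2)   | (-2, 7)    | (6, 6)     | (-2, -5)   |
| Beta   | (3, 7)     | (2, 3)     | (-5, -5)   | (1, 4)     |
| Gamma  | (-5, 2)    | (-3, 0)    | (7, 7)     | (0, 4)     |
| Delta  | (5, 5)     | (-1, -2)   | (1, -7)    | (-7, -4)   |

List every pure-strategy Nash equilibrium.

Check mutual best responses: a cell is a NE iff neither player can gain by unilaterally deviating.
Player A's best responses — vs Alpha: Delta (payoff 5); vs Beta: Beta (payoff 2); vs Gamma: Gamma (payoff 7); vs Delta: Beta (payoff 1).
Player B's best responses — vs Alpha: Beta (payoff 7); vs Beta: Alpha (payoff 7); vs Gamma: Gamma (payoff 7); vs Delta: Alpha (payoff 5).
Mutual best responses occur at (Gamma, Gamma) and (Delta, Alpha); at each, neither player gains by switching.

(Gamma, Gamma) and (Delta, Alpha)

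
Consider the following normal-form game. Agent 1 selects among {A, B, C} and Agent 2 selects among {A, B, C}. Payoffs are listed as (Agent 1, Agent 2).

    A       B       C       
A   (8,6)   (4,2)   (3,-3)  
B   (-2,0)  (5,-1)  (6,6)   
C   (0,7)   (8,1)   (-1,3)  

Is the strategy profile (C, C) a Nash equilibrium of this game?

No

Holding Agent 2 at C: Agent 1 gets -1 from C but could get 6 by switching to B. Agent 1 has a profitable deviation.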